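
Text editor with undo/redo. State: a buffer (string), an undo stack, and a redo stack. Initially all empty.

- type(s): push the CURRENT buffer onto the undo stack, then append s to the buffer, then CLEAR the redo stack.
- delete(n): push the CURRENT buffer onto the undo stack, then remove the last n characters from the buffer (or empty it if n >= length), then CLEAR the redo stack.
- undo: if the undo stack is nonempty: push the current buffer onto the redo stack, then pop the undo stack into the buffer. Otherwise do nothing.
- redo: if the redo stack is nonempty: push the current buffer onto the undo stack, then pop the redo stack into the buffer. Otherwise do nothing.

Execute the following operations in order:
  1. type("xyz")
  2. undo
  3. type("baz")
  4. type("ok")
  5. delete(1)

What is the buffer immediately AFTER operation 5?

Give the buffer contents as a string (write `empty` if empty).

After op 1 (type): buf='xyz' undo_depth=1 redo_depth=0
After op 2 (undo): buf='(empty)' undo_depth=0 redo_depth=1
After op 3 (type): buf='baz' undo_depth=1 redo_depth=0
After op 4 (type): buf='bazok' undo_depth=2 redo_depth=0
After op 5 (delete): buf='bazo' undo_depth=3 redo_depth=0

Answer: bazo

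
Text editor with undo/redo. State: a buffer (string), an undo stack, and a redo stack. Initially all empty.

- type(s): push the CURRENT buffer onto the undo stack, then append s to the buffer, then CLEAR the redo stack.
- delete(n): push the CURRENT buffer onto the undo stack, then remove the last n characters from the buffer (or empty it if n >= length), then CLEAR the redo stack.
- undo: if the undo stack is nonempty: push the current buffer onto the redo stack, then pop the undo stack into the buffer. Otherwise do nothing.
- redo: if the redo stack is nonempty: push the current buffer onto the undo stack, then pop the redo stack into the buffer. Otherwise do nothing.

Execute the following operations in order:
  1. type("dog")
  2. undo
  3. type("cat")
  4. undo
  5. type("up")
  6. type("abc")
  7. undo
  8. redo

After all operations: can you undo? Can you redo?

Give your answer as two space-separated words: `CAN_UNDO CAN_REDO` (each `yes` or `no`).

Answer: yes no

Derivation:
After op 1 (type): buf='dog' undo_depth=1 redo_depth=0
After op 2 (undo): buf='(empty)' undo_depth=0 redo_depth=1
After op 3 (type): buf='cat' undo_depth=1 redo_depth=0
After op 4 (undo): buf='(empty)' undo_depth=0 redo_depth=1
After op 5 (type): buf='up' undo_depth=1 redo_depth=0
After op 6 (type): buf='upabc' undo_depth=2 redo_depth=0
After op 7 (undo): buf='up' undo_depth=1 redo_depth=1
After op 8 (redo): buf='upabc' undo_depth=2 redo_depth=0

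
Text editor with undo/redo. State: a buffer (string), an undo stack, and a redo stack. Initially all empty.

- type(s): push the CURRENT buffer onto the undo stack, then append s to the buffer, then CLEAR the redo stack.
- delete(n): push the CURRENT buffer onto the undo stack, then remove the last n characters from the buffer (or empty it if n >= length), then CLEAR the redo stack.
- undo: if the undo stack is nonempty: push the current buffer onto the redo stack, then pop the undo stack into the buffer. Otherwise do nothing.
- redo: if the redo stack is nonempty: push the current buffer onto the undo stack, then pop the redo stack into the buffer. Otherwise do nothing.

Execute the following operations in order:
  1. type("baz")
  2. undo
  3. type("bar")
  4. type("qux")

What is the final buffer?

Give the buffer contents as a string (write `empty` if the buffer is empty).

Answer: barqux

Derivation:
After op 1 (type): buf='baz' undo_depth=1 redo_depth=0
After op 2 (undo): buf='(empty)' undo_depth=0 redo_depth=1
After op 3 (type): buf='bar' undo_depth=1 redo_depth=0
After op 4 (type): buf='barqux' undo_depth=2 redo_depth=0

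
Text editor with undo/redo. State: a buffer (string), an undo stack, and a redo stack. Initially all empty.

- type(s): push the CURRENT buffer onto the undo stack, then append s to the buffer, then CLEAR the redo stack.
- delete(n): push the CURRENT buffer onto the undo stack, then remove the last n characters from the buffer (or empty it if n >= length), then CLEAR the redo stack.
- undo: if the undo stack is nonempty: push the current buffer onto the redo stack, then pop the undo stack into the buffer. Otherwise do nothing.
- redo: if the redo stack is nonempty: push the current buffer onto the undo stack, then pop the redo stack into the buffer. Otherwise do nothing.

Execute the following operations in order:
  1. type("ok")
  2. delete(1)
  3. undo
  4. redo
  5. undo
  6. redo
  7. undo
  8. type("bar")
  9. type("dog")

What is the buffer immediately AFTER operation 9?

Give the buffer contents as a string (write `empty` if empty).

After op 1 (type): buf='ok' undo_depth=1 redo_depth=0
After op 2 (delete): buf='o' undo_depth=2 redo_depth=0
After op 3 (undo): buf='ok' undo_depth=1 redo_depth=1
After op 4 (redo): buf='o' undo_depth=2 redo_depth=0
After op 5 (undo): buf='ok' undo_depth=1 redo_depth=1
After op 6 (redo): buf='o' undo_depth=2 redo_depth=0
After op 7 (undo): buf='ok' undo_depth=1 redo_depth=1
After op 8 (type): buf='okbar' undo_depth=2 redo_depth=0
After op 9 (type): buf='okbardog' undo_depth=3 redo_depth=0

Answer: okbardog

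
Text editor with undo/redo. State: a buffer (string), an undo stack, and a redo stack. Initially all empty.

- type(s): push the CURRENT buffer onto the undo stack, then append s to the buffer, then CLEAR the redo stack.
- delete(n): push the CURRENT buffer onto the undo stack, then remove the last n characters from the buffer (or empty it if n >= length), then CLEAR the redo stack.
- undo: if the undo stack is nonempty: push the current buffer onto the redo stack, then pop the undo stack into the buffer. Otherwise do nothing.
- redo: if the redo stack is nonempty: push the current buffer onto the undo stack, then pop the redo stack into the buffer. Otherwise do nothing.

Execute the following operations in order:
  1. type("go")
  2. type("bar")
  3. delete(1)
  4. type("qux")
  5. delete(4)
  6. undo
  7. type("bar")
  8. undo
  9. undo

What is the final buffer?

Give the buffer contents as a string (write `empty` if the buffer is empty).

After op 1 (type): buf='go' undo_depth=1 redo_depth=0
After op 2 (type): buf='gobar' undo_depth=2 redo_depth=0
After op 3 (delete): buf='goba' undo_depth=3 redo_depth=0
After op 4 (type): buf='gobaqux' undo_depth=4 redo_depth=0
After op 5 (delete): buf='gob' undo_depth=5 redo_depth=0
After op 6 (undo): buf='gobaqux' undo_depth=4 redo_depth=1
After op 7 (type): buf='gobaquxbar' undo_depth=5 redo_depth=0
After op 8 (undo): buf='gobaqux' undo_depth=4 redo_depth=1
After op 9 (undo): buf='goba' undo_depth=3 redo_depth=2

Answer: goba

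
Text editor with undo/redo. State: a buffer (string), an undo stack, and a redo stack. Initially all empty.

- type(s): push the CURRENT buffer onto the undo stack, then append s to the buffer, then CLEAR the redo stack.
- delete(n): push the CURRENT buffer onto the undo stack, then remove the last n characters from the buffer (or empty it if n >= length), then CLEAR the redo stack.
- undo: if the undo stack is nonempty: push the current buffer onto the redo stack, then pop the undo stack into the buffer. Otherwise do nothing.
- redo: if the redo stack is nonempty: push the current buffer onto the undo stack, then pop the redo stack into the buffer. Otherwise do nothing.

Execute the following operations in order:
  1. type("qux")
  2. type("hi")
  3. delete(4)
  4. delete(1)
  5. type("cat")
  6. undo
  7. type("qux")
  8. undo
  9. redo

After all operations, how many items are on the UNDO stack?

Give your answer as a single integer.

After op 1 (type): buf='qux' undo_depth=1 redo_depth=0
After op 2 (type): buf='quxhi' undo_depth=2 redo_depth=0
After op 3 (delete): buf='q' undo_depth=3 redo_depth=0
After op 4 (delete): buf='(empty)' undo_depth=4 redo_depth=0
After op 5 (type): buf='cat' undo_depth=5 redo_depth=0
After op 6 (undo): buf='(empty)' undo_depth=4 redo_depth=1
After op 7 (type): buf='qux' undo_depth=5 redo_depth=0
After op 8 (undo): buf='(empty)' undo_depth=4 redo_depth=1
After op 9 (redo): buf='qux' undo_depth=5 redo_depth=0

Answer: 5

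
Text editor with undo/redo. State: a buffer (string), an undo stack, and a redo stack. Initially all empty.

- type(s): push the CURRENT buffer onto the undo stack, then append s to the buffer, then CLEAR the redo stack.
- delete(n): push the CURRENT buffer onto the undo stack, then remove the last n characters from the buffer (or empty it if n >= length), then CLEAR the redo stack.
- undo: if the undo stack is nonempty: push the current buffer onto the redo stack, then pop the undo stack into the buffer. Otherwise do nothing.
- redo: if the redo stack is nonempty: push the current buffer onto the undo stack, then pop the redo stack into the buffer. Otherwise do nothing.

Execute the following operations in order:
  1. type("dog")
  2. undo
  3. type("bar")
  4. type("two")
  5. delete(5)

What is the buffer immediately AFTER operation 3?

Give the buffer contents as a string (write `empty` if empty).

After op 1 (type): buf='dog' undo_depth=1 redo_depth=0
After op 2 (undo): buf='(empty)' undo_depth=0 redo_depth=1
After op 3 (type): buf='bar' undo_depth=1 redo_depth=0

Answer: bar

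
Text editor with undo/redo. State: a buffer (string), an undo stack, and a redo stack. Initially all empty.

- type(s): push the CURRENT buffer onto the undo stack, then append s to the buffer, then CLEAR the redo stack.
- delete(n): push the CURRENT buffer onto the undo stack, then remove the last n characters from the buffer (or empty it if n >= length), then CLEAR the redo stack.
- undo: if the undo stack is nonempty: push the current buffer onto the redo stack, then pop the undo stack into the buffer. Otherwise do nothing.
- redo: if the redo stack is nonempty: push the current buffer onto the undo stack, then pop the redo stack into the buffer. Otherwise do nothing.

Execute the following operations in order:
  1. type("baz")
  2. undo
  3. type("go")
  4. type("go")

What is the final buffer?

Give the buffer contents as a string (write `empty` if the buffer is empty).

After op 1 (type): buf='baz' undo_depth=1 redo_depth=0
After op 2 (undo): buf='(empty)' undo_depth=0 redo_depth=1
After op 3 (type): buf='go' undo_depth=1 redo_depth=0
After op 4 (type): buf='gogo' undo_depth=2 redo_depth=0

Answer: gogo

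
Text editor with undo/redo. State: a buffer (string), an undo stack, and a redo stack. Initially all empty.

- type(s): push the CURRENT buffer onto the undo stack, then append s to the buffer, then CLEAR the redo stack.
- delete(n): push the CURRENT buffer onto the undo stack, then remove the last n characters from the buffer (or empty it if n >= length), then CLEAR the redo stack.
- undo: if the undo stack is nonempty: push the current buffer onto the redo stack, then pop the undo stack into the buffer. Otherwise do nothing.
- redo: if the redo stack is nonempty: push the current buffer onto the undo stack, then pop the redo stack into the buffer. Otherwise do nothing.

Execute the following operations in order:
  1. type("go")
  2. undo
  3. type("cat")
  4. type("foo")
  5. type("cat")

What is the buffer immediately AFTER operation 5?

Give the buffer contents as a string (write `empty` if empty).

Answer: catfoocat

Derivation:
After op 1 (type): buf='go' undo_depth=1 redo_depth=0
After op 2 (undo): buf='(empty)' undo_depth=0 redo_depth=1
After op 3 (type): buf='cat' undo_depth=1 redo_depth=0
After op 4 (type): buf='catfoo' undo_depth=2 redo_depth=0
After op 5 (type): buf='catfoocat' undo_depth=3 redo_depth=0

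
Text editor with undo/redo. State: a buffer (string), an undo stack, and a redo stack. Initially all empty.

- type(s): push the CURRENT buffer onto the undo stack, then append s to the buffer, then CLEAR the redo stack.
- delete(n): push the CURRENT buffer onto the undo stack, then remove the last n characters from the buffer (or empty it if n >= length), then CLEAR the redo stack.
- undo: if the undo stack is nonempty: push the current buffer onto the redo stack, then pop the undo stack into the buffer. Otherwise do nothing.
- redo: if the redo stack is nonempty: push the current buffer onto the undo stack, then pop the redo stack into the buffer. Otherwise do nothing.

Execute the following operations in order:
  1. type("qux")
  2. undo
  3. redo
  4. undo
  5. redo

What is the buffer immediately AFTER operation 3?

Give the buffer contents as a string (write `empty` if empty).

After op 1 (type): buf='qux' undo_depth=1 redo_depth=0
After op 2 (undo): buf='(empty)' undo_depth=0 redo_depth=1
After op 3 (redo): buf='qux' undo_depth=1 redo_depth=0

Answer: qux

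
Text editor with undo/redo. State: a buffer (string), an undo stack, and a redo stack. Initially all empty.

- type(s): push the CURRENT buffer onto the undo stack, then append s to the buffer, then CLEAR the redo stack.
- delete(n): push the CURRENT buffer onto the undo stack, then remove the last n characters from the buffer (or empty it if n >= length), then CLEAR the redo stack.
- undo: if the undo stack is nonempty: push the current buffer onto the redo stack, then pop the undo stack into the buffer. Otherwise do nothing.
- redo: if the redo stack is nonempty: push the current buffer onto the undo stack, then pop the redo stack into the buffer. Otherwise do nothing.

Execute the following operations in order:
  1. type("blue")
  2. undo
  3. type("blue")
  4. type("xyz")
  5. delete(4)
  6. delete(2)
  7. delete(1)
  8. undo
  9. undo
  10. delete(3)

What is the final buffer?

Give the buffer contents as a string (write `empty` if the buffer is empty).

After op 1 (type): buf='blue' undo_depth=1 redo_depth=0
After op 2 (undo): buf='(empty)' undo_depth=0 redo_depth=1
After op 3 (type): buf='blue' undo_depth=1 redo_depth=0
After op 4 (type): buf='bluexyz' undo_depth=2 redo_depth=0
After op 5 (delete): buf='blu' undo_depth=3 redo_depth=0
After op 6 (delete): buf='b' undo_depth=4 redo_depth=0
After op 7 (delete): buf='(empty)' undo_depth=5 redo_depth=0
After op 8 (undo): buf='b' undo_depth=4 redo_depth=1
After op 9 (undo): buf='blu' undo_depth=3 redo_depth=2
After op 10 (delete): buf='(empty)' undo_depth=4 redo_depth=0

Answer: empty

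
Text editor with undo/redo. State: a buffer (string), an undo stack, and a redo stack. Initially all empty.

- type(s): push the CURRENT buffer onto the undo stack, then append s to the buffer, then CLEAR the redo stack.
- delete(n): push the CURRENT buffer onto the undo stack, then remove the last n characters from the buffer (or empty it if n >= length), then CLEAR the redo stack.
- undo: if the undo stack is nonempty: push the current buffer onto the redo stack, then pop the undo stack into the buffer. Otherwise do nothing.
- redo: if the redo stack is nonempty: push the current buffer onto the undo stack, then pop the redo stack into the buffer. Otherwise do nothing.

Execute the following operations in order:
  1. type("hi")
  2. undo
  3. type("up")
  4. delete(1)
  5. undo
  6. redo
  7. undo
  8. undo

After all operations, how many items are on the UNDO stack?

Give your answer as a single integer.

After op 1 (type): buf='hi' undo_depth=1 redo_depth=0
After op 2 (undo): buf='(empty)' undo_depth=0 redo_depth=1
After op 3 (type): buf='up' undo_depth=1 redo_depth=0
After op 4 (delete): buf='u' undo_depth=2 redo_depth=0
After op 5 (undo): buf='up' undo_depth=1 redo_depth=1
After op 6 (redo): buf='u' undo_depth=2 redo_depth=0
After op 7 (undo): buf='up' undo_depth=1 redo_depth=1
After op 8 (undo): buf='(empty)' undo_depth=0 redo_depth=2

Answer: 0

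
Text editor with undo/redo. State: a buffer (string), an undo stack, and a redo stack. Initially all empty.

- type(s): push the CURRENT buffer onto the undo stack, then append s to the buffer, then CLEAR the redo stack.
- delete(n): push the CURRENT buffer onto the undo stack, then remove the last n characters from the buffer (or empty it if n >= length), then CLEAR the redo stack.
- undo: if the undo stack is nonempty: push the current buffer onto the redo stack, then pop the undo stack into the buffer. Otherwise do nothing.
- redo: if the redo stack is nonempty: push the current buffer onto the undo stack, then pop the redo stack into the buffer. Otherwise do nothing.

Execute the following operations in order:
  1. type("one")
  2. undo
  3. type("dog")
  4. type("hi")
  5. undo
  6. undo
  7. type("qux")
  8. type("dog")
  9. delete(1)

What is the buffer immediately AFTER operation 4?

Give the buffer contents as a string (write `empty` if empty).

Answer: doghi

Derivation:
After op 1 (type): buf='one' undo_depth=1 redo_depth=0
After op 2 (undo): buf='(empty)' undo_depth=0 redo_depth=1
After op 3 (type): buf='dog' undo_depth=1 redo_depth=0
After op 4 (type): buf='doghi' undo_depth=2 redo_depth=0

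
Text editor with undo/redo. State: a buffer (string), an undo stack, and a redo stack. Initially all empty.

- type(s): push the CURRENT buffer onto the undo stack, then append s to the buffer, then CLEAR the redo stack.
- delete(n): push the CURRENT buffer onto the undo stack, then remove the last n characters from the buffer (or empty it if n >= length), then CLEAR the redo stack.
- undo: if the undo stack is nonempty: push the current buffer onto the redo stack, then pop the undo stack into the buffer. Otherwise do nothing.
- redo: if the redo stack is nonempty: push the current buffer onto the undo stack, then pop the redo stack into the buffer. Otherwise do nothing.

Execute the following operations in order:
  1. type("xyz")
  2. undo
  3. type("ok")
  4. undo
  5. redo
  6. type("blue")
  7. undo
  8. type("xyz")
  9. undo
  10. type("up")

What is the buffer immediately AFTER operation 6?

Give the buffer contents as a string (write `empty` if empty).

Answer: okblue

Derivation:
After op 1 (type): buf='xyz' undo_depth=1 redo_depth=0
After op 2 (undo): buf='(empty)' undo_depth=0 redo_depth=1
After op 3 (type): buf='ok' undo_depth=1 redo_depth=0
After op 4 (undo): buf='(empty)' undo_depth=0 redo_depth=1
After op 5 (redo): buf='ok' undo_depth=1 redo_depth=0
After op 6 (type): buf='okblue' undo_depth=2 redo_depth=0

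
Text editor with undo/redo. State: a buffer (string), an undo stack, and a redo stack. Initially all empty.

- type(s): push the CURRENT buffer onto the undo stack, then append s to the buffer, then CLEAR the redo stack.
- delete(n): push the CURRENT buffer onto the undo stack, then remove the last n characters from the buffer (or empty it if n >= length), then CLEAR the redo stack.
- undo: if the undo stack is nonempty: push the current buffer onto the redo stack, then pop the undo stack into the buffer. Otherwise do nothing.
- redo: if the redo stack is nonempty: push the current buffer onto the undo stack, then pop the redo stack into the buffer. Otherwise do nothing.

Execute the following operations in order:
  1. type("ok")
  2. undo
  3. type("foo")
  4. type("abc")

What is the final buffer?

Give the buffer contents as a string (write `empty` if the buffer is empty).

After op 1 (type): buf='ok' undo_depth=1 redo_depth=0
After op 2 (undo): buf='(empty)' undo_depth=0 redo_depth=1
After op 3 (type): buf='foo' undo_depth=1 redo_depth=0
After op 4 (type): buf='fooabc' undo_depth=2 redo_depth=0

Answer: fooabc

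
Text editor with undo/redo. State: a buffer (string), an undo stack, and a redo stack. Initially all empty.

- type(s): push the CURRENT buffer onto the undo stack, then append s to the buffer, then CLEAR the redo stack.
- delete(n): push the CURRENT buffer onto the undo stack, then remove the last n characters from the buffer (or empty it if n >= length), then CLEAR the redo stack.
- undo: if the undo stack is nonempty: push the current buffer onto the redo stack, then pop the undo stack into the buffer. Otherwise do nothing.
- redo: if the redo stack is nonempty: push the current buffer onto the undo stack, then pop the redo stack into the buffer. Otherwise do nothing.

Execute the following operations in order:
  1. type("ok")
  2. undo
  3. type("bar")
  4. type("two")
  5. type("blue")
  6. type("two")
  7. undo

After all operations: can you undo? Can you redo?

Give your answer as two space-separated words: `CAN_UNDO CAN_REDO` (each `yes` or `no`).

After op 1 (type): buf='ok' undo_depth=1 redo_depth=0
After op 2 (undo): buf='(empty)' undo_depth=0 redo_depth=1
After op 3 (type): buf='bar' undo_depth=1 redo_depth=0
After op 4 (type): buf='bartwo' undo_depth=2 redo_depth=0
After op 5 (type): buf='bartwoblue' undo_depth=3 redo_depth=0
After op 6 (type): buf='bartwobluetwo' undo_depth=4 redo_depth=0
After op 7 (undo): buf='bartwoblue' undo_depth=3 redo_depth=1

Answer: yes yes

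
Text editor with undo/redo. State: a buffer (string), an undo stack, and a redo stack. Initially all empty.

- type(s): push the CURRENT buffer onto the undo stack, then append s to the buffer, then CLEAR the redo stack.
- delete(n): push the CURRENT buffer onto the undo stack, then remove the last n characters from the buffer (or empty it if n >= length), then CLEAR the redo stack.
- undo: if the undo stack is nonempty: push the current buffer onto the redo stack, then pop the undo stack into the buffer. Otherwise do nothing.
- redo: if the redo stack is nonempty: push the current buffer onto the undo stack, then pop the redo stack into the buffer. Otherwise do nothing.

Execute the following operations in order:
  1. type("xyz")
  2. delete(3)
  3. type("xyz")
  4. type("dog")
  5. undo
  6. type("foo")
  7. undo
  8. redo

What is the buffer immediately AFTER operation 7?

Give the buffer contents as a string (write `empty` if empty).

After op 1 (type): buf='xyz' undo_depth=1 redo_depth=0
After op 2 (delete): buf='(empty)' undo_depth=2 redo_depth=0
After op 3 (type): buf='xyz' undo_depth=3 redo_depth=0
After op 4 (type): buf='xyzdog' undo_depth=4 redo_depth=0
After op 5 (undo): buf='xyz' undo_depth=3 redo_depth=1
After op 6 (type): buf='xyzfoo' undo_depth=4 redo_depth=0
After op 7 (undo): buf='xyz' undo_depth=3 redo_depth=1

Answer: xyz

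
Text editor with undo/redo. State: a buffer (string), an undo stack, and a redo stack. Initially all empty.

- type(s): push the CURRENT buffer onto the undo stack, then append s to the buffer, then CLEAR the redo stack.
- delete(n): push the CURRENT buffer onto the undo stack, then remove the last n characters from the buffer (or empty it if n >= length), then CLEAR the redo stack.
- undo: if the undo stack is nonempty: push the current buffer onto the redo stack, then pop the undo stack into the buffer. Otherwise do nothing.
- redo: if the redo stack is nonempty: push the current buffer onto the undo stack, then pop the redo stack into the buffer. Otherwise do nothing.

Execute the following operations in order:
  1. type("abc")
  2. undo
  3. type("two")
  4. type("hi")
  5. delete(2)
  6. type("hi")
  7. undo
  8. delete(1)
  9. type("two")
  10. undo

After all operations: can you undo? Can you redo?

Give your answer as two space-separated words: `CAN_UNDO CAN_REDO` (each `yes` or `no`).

Answer: yes yes

Derivation:
After op 1 (type): buf='abc' undo_depth=1 redo_depth=0
After op 2 (undo): buf='(empty)' undo_depth=0 redo_depth=1
After op 3 (type): buf='two' undo_depth=1 redo_depth=0
After op 4 (type): buf='twohi' undo_depth=2 redo_depth=0
After op 5 (delete): buf='two' undo_depth=3 redo_depth=0
After op 6 (type): buf='twohi' undo_depth=4 redo_depth=0
After op 7 (undo): buf='two' undo_depth=3 redo_depth=1
After op 8 (delete): buf='tw' undo_depth=4 redo_depth=0
After op 9 (type): buf='twtwo' undo_depth=5 redo_depth=0
After op 10 (undo): buf='tw' undo_depth=4 redo_depth=1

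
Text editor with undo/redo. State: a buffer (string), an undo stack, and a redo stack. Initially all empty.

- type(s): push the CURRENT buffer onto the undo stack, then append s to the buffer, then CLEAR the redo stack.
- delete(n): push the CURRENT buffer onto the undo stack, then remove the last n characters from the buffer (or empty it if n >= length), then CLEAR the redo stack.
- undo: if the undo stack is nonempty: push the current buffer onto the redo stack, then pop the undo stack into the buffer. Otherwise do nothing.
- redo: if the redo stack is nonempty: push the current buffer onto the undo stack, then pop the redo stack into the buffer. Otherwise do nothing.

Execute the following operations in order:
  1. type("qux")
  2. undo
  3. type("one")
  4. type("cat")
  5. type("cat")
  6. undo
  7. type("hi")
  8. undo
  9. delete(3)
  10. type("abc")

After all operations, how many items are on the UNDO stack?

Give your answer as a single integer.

After op 1 (type): buf='qux' undo_depth=1 redo_depth=0
After op 2 (undo): buf='(empty)' undo_depth=0 redo_depth=1
After op 3 (type): buf='one' undo_depth=1 redo_depth=0
After op 4 (type): buf='onecat' undo_depth=2 redo_depth=0
After op 5 (type): buf='onecatcat' undo_depth=3 redo_depth=0
After op 6 (undo): buf='onecat' undo_depth=2 redo_depth=1
After op 7 (type): buf='onecathi' undo_depth=3 redo_depth=0
After op 8 (undo): buf='onecat' undo_depth=2 redo_depth=1
After op 9 (delete): buf='one' undo_depth=3 redo_depth=0
After op 10 (type): buf='oneabc' undo_depth=4 redo_depth=0

Answer: 4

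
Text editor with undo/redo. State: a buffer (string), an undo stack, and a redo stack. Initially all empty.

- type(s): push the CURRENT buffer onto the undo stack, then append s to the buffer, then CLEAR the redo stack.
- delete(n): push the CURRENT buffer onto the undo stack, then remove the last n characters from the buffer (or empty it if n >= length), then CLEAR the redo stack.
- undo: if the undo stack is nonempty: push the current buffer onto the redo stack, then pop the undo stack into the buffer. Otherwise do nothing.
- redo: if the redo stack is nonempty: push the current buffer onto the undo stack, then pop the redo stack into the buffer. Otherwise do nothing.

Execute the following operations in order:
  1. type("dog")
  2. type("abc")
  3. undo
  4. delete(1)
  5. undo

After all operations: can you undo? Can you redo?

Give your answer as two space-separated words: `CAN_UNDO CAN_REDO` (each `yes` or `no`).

After op 1 (type): buf='dog' undo_depth=1 redo_depth=0
After op 2 (type): buf='dogabc' undo_depth=2 redo_depth=0
After op 3 (undo): buf='dog' undo_depth=1 redo_depth=1
After op 4 (delete): buf='do' undo_depth=2 redo_depth=0
After op 5 (undo): buf='dog' undo_depth=1 redo_depth=1

Answer: yes yes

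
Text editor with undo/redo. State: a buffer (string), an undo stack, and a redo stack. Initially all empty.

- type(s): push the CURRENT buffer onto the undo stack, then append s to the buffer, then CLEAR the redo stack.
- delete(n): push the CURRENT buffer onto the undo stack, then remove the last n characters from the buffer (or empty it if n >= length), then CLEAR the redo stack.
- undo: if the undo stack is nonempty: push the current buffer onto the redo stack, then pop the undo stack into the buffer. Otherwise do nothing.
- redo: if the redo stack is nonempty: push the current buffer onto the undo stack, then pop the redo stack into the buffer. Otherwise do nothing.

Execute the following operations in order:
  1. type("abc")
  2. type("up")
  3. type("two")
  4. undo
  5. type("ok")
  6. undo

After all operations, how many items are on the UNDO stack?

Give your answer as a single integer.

Answer: 2

Derivation:
After op 1 (type): buf='abc' undo_depth=1 redo_depth=0
After op 2 (type): buf='abcup' undo_depth=2 redo_depth=0
After op 3 (type): buf='abcuptwo' undo_depth=3 redo_depth=0
After op 4 (undo): buf='abcup' undo_depth=2 redo_depth=1
After op 5 (type): buf='abcupok' undo_depth=3 redo_depth=0
After op 6 (undo): buf='abcup' undo_depth=2 redo_depth=1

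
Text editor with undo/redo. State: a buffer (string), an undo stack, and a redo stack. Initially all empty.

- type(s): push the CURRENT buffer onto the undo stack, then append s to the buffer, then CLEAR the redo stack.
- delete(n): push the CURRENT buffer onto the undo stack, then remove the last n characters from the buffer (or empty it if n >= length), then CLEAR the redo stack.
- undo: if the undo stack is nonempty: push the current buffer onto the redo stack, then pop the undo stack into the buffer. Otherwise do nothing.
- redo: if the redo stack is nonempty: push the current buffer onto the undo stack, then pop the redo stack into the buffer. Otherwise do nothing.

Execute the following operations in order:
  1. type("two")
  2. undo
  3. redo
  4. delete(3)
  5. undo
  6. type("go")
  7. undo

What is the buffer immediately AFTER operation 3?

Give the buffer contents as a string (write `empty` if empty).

After op 1 (type): buf='two' undo_depth=1 redo_depth=0
After op 2 (undo): buf='(empty)' undo_depth=0 redo_depth=1
After op 3 (redo): buf='two' undo_depth=1 redo_depth=0

Answer: two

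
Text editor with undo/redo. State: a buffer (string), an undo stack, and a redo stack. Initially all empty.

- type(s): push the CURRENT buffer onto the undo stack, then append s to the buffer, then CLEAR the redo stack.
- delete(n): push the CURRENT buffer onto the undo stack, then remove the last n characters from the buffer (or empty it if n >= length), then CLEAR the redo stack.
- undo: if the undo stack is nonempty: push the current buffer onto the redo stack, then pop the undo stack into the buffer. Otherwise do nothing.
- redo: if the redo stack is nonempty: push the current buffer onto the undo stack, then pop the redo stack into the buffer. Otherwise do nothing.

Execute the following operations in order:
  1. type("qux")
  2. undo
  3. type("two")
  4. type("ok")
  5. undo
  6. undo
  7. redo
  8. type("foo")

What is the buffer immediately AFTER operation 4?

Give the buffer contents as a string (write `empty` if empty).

Answer: twook

Derivation:
After op 1 (type): buf='qux' undo_depth=1 redo_depth=0
After op 2 (undo): buf='(empty)' undo_depth=0 redo_depth=1
After op 3 (type): buf='two' undo_depth=1 redo_depth=0
After op 4 (type): buf='twook' undo_depth=2 redo_depth=0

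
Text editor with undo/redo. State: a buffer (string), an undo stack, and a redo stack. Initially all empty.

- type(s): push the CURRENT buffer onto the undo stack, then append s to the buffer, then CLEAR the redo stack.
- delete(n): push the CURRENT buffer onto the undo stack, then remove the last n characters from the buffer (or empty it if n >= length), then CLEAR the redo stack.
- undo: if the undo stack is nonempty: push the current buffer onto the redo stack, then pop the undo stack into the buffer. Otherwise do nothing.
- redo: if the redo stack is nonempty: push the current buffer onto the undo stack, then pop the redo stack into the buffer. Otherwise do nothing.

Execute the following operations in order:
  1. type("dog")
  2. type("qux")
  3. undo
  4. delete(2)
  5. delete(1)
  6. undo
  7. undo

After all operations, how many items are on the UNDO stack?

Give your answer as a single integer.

Answer: 1

Derivation:
After op 1 (type): buf='dog' undo_depth=1 redo_depth=0
After op 2 (type): buf='dogqux' undo_depth=2 redo_depth=0
After op 3 (undo): buf='dog' undo_depth=1 redo_depth=1
After op 4 (delete): buf='d' undo_depth=2 redo_depth=0
After op 5 (delete): buf='(empty)' undo_depth=3 redo_depth=0
After op 6 (undo): buf='d' undo_depth=2 redo_depth=1
After op 7 (undo): buf='dog' undo_depth=1 redo_depth=2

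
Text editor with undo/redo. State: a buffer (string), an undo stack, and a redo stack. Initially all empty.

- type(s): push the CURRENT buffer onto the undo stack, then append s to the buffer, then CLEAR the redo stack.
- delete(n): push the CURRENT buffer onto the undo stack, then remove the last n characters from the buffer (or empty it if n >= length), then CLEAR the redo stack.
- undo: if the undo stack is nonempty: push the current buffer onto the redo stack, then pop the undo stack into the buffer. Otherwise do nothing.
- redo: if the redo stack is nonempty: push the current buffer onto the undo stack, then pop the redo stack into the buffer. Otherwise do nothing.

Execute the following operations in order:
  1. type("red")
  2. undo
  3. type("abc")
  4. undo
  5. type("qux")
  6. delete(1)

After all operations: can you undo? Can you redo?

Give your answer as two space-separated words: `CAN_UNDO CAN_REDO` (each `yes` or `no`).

After op 1 (type): buf='red' undo_depth=1 redo_depth=0
After op 2 (undo): buf='(empty)' undo_depth=0 redo_depth=1
After op 3 (type): buf='abc' undo_depth=1 redo_depth=0
After op 4 (undo): buf='(empty)' undo_depth=0 redo_depth=1
After op 5 (type): buf='qux' undo_depth=1 redo_depth=0
After op 6 (delete): buf='qu' undo_depth=2 redo_depth=0

Answer: yes no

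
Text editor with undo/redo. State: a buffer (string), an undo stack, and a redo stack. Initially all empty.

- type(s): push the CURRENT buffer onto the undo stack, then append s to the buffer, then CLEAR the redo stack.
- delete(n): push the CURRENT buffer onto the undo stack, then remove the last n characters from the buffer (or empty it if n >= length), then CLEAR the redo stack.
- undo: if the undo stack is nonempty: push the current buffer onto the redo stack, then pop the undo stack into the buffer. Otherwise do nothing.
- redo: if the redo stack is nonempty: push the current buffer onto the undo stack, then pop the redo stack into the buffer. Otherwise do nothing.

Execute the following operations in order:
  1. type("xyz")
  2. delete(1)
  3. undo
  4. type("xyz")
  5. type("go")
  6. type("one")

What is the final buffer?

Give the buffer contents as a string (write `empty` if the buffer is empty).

After op 1 (type): buf='xyz' undo_depth=1 redo_depth=0
After op 2 (delete): buf='xy' undo_depth=2 redo_depth=0
After op 3 (undo): buf='xyz' undo_depth=1 redo_depth=1
After op 4 (type): buf='xyzxyz' undo_depth=2 redo_depth=0
After op 5 (type): buf='xyzxyzgo' undo_depth=3 redo_depth=0
After op 6 (type): buf='xyzxyzgoone' undo_depth=4 redo_depth=0

Answer: xyzxyzgoone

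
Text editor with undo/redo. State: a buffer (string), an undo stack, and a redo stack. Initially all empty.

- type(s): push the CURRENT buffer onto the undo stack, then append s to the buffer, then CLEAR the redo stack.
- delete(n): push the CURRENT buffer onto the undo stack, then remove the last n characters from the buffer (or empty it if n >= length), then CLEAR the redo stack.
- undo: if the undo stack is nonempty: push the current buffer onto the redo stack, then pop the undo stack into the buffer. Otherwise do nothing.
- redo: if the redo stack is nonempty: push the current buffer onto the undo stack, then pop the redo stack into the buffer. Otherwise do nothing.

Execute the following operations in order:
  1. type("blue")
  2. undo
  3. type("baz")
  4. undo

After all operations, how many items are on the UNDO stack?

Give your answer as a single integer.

After op 1 (type): buf='blue' undo_depth=1 redo_depth=0
After op 2 (undo): buf='(empty)' undo_depth=0 redo_depth=1
After op 3 (type): buf='baz' undo_depth=1 redo_depth=0
After op 4 (undo): buf='(empty)' undo_depth=0 redo_depth=1

Answer: 0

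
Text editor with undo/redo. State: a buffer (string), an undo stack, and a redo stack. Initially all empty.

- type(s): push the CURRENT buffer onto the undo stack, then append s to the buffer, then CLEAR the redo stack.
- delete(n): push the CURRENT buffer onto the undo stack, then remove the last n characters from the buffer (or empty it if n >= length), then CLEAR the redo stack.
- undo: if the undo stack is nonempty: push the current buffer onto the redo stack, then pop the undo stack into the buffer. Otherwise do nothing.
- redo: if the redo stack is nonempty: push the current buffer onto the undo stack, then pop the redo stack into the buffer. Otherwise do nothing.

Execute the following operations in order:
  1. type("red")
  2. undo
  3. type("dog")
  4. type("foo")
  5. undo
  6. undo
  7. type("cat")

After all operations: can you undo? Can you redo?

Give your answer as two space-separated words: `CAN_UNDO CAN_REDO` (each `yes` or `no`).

Answer: yes no

Derivation:
After op 1 (type): buf='red' undo_depth=1 redo_depth=0
After op 2 (undo): buf='(empty)' undo_depth=0 redo_depth=1
After op 3 (type): buf='dog' undo_depth=1 redo_depth=0
After op 4 (type): buf='dogfoo' undo_depth=2 redo_depth=0
After op 5 (undo): buf='dog' undo_depth=1 redo_depth=1
After op 6 (undo): buf='(empty)' undo_depth=0 redo_depth=2
After op 7 (type): buf='cat' undo_depth=1 redo_depth=0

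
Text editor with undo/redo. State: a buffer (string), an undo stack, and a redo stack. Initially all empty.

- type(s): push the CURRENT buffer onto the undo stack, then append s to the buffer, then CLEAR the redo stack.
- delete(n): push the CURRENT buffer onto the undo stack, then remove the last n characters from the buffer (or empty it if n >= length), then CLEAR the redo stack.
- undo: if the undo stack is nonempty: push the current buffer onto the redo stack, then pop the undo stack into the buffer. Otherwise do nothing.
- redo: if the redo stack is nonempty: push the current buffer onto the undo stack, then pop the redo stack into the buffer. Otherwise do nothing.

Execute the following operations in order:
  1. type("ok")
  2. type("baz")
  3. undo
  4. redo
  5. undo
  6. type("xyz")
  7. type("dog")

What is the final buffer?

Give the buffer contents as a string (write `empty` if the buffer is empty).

After op 1 (type): buf='ok' undo_depth=1 redo_depth=0
After op 2 (type): buf='okbaz' undo_depth=2 redo_depth=0
After op 3 (undo): buf='ok' undo_depth=1 redo_depth=1
After op 4 (redo): buf='okbaz' undo_depth=2 redo_depth=0
After op 5 (undo): buf='ok' undo_depth=1 redo_depth=1
After op 6 (type): buf='okxyz' undo_depth=2 redo_depth=0
After op 7 (type): buf='okxyzdog' undo_depth=3 redo_depth=0

Answer: okxyzdog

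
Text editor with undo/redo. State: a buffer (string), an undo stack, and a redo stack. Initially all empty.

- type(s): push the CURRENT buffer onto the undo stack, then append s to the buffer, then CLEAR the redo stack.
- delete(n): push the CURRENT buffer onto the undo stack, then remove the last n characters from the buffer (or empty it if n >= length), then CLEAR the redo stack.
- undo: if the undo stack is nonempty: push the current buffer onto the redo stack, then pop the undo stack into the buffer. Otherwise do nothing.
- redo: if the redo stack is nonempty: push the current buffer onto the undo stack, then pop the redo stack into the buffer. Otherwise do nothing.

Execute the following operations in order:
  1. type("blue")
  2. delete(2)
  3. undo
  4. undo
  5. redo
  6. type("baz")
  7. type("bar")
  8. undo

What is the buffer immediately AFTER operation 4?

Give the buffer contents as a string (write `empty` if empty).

After op 1 (type): buf='blue' undo_depth=1 redo_depth=0
After op 2 (delete): buf='bl' undo_depth=2 redo_depth=0
After op 3 (undo): buf='blue' undo_depth=1 redo_depth=1
After op 4 (undo): buf='(empty)' undo_depth=0 redo_depth=2

Answer: empty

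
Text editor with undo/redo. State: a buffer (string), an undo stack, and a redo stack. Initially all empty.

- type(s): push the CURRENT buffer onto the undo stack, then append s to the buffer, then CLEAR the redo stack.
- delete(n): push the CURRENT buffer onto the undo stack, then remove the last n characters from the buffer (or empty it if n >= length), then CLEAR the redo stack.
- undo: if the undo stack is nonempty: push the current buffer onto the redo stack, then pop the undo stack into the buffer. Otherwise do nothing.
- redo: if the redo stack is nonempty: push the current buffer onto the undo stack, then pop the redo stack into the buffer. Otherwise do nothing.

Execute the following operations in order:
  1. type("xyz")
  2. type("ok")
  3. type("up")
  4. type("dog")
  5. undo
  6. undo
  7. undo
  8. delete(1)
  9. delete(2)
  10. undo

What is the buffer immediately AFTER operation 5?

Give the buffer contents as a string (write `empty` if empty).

After op 1 (type): buf='xyz' undo_depth=1 redo_depth=0
After op 2 (type): buf='xyzok' undo_depth=2 redo_depth=0
After op 3 (type): buf='xyzokup' undo_depth=3 redo_depth=0
After op 4 (type): buf='xyzokupdog' undo_depth=4 redo_depth=0
After op 5 (undo): buf='xyzokup' undo_depth=3 redo_depth=1

Answer: xyzokup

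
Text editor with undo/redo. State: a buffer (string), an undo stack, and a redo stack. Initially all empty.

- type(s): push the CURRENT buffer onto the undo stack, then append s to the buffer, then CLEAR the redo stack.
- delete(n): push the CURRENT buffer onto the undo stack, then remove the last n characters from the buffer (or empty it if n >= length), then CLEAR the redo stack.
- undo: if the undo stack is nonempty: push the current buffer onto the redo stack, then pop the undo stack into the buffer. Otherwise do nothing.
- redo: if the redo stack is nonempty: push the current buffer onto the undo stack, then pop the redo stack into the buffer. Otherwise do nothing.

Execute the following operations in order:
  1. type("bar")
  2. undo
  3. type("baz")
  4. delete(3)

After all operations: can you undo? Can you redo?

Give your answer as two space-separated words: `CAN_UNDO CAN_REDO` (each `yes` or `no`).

After op 1 (type): buf='bar' undo_depth=1 redo_depth=0
After op 2 (undo): buf='(empty)' undo_depth=0 redo_depth=1
After op 3 (type): buf='baz' undo_depth=1 redo_depth=0
After op 4 (delete): buf='(empty)' undo_depth=2 redo_depth=0

Answer: yes no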